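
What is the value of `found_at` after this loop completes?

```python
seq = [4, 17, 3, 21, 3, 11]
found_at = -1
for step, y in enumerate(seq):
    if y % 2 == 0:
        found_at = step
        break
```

First even number index in [4, 17, 3, 21, 3, 11]
`found_at` takes the values: -1 → 0

Answer: 0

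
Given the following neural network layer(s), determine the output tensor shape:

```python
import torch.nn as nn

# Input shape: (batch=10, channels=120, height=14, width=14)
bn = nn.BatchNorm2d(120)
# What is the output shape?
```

Input: (10, 120, 14, 14) -> Output: (10, 120, 14, 14)

Answer: (10, 120, 14, 14)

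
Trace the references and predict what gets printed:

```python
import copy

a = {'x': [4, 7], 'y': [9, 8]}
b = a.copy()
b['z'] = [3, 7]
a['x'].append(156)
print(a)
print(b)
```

Key concept: shallow copy of dict with mutable values.
Step by step:
`a = {'x': [4, 7], 'y': [9, 8]}` → a = {'x': [4, 7], 'y': [9, 8]}
`b = a.copy()` → b = {'x': [4, 7], 'y': [9, 8]}
`b['z'] = [3, 7]` → b = {'x': [4, 7], 'y': [9, 8], 'z': [3, 7]}
`a['x'].append(156)` → a = {'x': [4, 7, 156], 'y': [9, 8]}; b = {'x': [4, 7, 156], 'y': [9, 8], 'z': [3, 7]}
`print(a)` → prints {'x': [4, 7, 156], 'y': [9, 8]}
`print(b)` → prints {'x': [4, 7, 156], 'y': [9, 8], 'z': [3, 7]}

Answer:
{'x': [4, 7, 156], 'y': [9, 8]}
{'x': [4, 7, 156], 'y': [9, 8], 'z': [3, 7]}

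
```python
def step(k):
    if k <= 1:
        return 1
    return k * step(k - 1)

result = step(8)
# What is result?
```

step(8) = 8 * 7 * 6 * 5 * 4 * 3 * 2 * 1 = 40320

Answer: 40320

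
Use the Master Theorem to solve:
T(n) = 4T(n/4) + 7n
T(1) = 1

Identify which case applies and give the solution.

a=4, b=4, f(n)=7n. log_4(4) = 1. Since c=1 = 1, Case 2 applies: T(n) = Θ(n^log_b(a) · log n) = O(n log n).

Answer: O(n log n) - Case 2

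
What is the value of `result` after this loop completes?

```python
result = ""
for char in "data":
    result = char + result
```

Reverse 'data'
`result` takes the values: "" → "d" → "ad" → "tad" → "atad"

Answer: "atad"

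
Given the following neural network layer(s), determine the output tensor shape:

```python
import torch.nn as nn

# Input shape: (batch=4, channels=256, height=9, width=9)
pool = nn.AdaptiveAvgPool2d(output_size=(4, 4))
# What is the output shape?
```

Input: (4, 256, 9, 9) -> Output: (4, 256, 4, 4)

Answer: (4, 256, 4, 4)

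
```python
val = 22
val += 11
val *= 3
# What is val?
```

Trace:
`val = 22` → val = 22
`val += 11` → val = 33
`val *= 3` → val = 99
So val = 99

Answer: 99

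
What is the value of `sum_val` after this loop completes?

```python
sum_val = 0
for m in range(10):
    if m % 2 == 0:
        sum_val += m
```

Sum of even numbers 0 to 9
`sum_val` takes the values: 0 → 2 → 6 → 12 → 20

Answer: 20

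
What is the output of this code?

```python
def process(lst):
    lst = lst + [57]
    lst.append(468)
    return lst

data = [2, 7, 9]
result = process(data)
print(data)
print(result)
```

Key concept: rebinding parameter vs mutation.
Step by step:
`data = [2, 7, 9]` → data = [2, 7, 9]
`result = process(data)` → result = [2, 7, 9, 57, 468]
`print(data)` → prints [2, 7, 9]
`print(result)` → prints [2, 7, 9, 57, 468]

Answer:
[2, 7, 9]
[2, 7, 9, 57, 468]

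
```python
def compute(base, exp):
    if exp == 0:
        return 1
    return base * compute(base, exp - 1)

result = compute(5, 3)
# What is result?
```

compute(5, 3) = 5 * 5 * 5 = 125

Answer: 125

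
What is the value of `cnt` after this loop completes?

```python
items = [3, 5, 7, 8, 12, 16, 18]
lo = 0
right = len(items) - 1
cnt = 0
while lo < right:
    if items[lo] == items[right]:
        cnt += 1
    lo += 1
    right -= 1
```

Count matching pairs from ends
`cnt` takes the values: 0

Answer: 0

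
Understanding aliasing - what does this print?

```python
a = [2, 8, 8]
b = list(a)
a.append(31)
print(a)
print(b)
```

Key concept: list() constructor creates copy.
Step by step:
`a = [2, 8, 8]` → a = [2, 8, 8]
`b = list(a)` → b = [2, 8, 8]
`a.append(31)` → a = [2, 8, 8, 31]
`print(a)` → prints [2, 8, 8, 31]
`print(b)` → prints [2, 8, 8]

Answer:
[2, 8, 8, 31]
[2, 8, 8]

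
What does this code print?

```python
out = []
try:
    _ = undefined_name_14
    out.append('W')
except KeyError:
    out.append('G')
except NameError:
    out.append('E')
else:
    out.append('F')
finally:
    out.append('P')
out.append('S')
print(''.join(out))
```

Execution trace: 'E' (except NameError) → 'P' (finally) → 'S' (after the try/except). Output: EPS

Answer: EPS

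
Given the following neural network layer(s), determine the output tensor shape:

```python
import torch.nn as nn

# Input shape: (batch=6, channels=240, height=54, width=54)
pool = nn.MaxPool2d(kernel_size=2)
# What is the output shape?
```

Input: (6, 240, 54, 54) -> Output: (6, 240, 27, 27)

Answer: (6, 240, 27, 27)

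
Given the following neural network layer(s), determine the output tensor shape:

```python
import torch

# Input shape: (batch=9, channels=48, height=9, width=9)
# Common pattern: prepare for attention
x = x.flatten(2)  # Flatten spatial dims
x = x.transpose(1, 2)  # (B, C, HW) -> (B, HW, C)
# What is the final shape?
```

Input: (9, 48, 9, 9) -> after flatten(2): (9, 48, 81) -> Output: (9, 81, 48)

Answer: (9, 81, 48)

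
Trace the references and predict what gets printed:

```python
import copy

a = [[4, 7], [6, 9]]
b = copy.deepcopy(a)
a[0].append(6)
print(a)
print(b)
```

Key concept: deep copy is fully independent.
Step by step:
`a = [[4, 7], [6, 9]]` → a = [[4, 7], [6, 9]]
`b = copy.deepcopy(a)` → b = [[4, 7], [6, 9]]
`a[0].append(6)` → a = [[4, 7, 6], [6, 9]]
`print(a)` → prints [[4, 7, 6], [6, 9]]
`print(b)` → prints [[4, 7], [6, 9]]

Answer:
[[4, 7, 6], [6, 9]]
[[4, 7], [6, 9]]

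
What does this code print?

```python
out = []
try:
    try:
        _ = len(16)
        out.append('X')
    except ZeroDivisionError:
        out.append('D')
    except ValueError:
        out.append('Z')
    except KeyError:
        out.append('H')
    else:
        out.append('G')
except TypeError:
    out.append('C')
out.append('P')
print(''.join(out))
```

Execution trace: 'C' (outer except TypeError) → 'P' (after the try/except). Output: CP

Answer: CP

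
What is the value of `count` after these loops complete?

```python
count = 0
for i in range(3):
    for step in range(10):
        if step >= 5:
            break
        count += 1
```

Inner breaks at 5, outer runs 3 times
`count` takes the values: 0 → 1 → 2 → 3 → 4 → 5 → 6 → 7 → 8 → 9 → 10 → 11 → 12 → 13 → 14 → 15

Answer: 15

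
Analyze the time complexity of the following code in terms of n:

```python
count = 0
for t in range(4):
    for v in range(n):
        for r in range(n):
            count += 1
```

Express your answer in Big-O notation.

Each loop level contributes: 1 × n × n. Multiplying the contributions gives O(n^2).

Answer: O(n^2)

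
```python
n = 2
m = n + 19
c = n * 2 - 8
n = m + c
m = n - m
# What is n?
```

Trace:
`n = 2` → n = 2
`m = n + 19` → m = 21
`c = n * 2 - 8` → c = -4
`n = m + c` → n = 17
`m = n - m` → m = -4
So n = 17

Answer: 17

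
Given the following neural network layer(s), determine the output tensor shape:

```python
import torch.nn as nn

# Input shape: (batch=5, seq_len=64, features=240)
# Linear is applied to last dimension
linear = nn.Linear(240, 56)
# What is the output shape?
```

Input: (5, 64, 240) -> Output: (5, 64, 56)

Answer: (5, 64, 56)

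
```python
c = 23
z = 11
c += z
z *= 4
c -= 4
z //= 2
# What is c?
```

Trace:
`c = 23` → c = 23
`z = 11` → z = 11
`c += z` → c = 34
`z *= 4` → z = 44
`c -= 4` → c = 30
`z //= 2` → z = 22
So c = 30

Answer: 30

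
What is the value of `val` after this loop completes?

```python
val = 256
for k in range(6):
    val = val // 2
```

Halve 6 times: 256 // 2^6 = 4
`val` takes the values: 256 → 128 → 64 → 32 → 16 → 8 → 4

Answer: 4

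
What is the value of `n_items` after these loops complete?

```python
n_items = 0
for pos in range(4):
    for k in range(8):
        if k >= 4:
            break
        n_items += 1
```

Inner breaks at 4, outer runs 4 times
`n_items` takes the values: 0 → 1 → 2 → 3 → 4 → 5 → 6 → 7 → 8 → 9 → 10 → 11 → 12 → 13 → 14 → 15 → 16

Answer: 16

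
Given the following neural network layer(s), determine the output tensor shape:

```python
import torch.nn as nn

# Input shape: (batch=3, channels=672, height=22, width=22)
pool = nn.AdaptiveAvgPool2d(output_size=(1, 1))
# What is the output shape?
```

Input: (3, 672, 22, 22) -> Output: (3, 672, 1, 1)

Answer: (3, 672, 1, 1)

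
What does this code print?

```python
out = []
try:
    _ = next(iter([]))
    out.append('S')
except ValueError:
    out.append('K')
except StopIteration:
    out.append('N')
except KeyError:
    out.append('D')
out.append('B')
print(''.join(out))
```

Execution trace: 'N' (except StopIteration) → 'B' (after the try/except). Output: NB

Answer: NB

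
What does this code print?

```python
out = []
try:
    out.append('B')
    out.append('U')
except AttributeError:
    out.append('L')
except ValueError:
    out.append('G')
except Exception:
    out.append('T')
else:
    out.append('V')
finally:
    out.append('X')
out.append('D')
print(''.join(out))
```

Execution trace: 'B' (try body) → 'U' (try body, no exception) → 'V' (else) → 'X' (finally) → 'D' (after the try/except). Output: BUVXD

Answer: BUVXD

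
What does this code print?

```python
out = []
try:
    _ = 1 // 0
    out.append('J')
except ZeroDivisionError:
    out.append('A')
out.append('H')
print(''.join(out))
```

Execution trace: 'A' (except ZeroDivisionError) → 'H' (after the try/except). Output: AH

Answer: AH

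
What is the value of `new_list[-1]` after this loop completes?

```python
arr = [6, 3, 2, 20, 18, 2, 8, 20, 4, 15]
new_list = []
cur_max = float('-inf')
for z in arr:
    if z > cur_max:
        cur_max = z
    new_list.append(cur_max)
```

Running max ends at 20
`new_list` takes the values: [] → [6] → [6, 6] → [6, 6, 6] → [6, 6, 6, 20] → [6, 6, 6, 20, 20] → [6, 6, 6, 20, 20, 20] → [6, 6, 6, 20, 20, 20, 20] → [6, 6, 6, 20, 20, 20, 20, 20] → [6, 6, 6, 20, 20, 20, 20, 20, 20] → [6, 6, 6, 20, 20, 20, 20, 20, 20, 20]
So `new_list[-1]` = 20

Answer: 20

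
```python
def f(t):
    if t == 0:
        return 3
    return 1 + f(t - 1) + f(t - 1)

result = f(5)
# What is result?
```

f(t) = 1 + 2·f(t-1), f(0)=3. Closed form: (3+1)·2^5 - 1 = 127.

Answer: 127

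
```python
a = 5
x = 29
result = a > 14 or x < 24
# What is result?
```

Trace:
`a = 5` → a = 5
`x = 29` → x = 29
`result = a > 14 or x < 24` → result = False
So result = False

Answer: False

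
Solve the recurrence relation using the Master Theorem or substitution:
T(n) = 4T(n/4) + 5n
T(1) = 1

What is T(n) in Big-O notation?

By Master Theorem: a=4, b=4, f(n)=5n. Since log_4(4) = 1 and f(n) = Θ(n^1), Case 2 applies. T(n) = O(n log n).

Answer: O(n log n)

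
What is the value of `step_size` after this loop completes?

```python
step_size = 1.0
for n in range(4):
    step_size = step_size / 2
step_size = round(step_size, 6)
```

Halving LR 4 times: 1 / 2^4
`step_size` takes the values: 1.0 → 0.5 → 0.25 → 0.125 → 0.0625

Answer: 0.0625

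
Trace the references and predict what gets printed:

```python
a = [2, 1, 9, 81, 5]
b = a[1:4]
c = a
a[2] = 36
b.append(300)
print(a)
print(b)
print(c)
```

Key concept: slice vs alias.
Step by step:
`a = [2, 1, 9, 81, 5]` → a = [2, 1, 9, 81, 5]
`b = a[1:4]` → b = [1, 9, 81]
`c = a` → c = [2, 1, 9, 81, 5] (same object as a)
`a[2] = 36` → a = [2, 1, 36, 81, 5] (same object as c); c = [2, 1, 36, 81, 5] (same object as a)
`b.append(300)` → b = [1, 9, 81, 300]
`print(a)` → prints [2, 1, 36, 81, 5]
`print(b)` → prints [1, 9, 81, 300]
`print(c)` → prints [2, 1, 36, 81, 5]

Answer:
[2, 1, 36, 81, 5]
[1, 9, 81, 300]
[2, 1, 36, 81, 5]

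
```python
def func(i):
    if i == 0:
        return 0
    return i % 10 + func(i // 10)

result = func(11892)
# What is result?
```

Sum of digits of 11892: 2 + 9 + 8 + 1 + 1 = 21

Answer: 21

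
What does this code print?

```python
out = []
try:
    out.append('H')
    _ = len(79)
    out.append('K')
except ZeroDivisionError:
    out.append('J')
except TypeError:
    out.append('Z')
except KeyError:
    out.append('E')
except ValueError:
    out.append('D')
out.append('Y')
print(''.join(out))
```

Execution trace: 'H' (try body) → 'Z' (except TypeError) → 'Y' (after the try/except). Output: HZY

Answer: HZY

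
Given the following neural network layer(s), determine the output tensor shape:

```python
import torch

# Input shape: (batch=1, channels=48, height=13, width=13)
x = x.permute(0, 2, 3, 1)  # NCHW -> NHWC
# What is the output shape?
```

Input: (1, 48, 13, 13) -> Output: (1, 13, 13, 48)

Answer: (1, 13, 13, 48)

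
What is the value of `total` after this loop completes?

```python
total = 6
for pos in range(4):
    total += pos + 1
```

Start at 6, add 1 to 4 = 16
`total` takes the values: 6 → 7 → 9 → 12 → 16

Answer: 16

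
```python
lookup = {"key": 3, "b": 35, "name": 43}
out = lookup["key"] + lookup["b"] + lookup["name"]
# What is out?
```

Trace:
`lookup = {"key": 3, "b": 35, "name": 43}` → lookup = {'key': 3, 'b': 35, 'name': 43}
`out = lookup["key"] + lookup["b"] + lookup["name"]` → out = 81
So out = 81

Answer: 81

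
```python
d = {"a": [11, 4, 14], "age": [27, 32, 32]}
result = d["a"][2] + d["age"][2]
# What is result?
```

Trace:
`d = {"a": [11, 4, 14], "age": [27, 32, 32]}` → d = {'a': [11, 4, 14], 'age': [27, 32, 32]}
`result = d["a"][2] + d["age"][2]` → result = 46
So result = 46

Answer: 46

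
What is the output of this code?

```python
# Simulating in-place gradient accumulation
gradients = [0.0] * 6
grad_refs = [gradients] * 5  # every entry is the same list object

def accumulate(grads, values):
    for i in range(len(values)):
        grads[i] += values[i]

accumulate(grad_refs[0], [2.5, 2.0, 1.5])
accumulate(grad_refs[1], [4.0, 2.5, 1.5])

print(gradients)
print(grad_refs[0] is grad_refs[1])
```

Key concept: gradient accumulation aliasing.
Step by step:
`gradients = [0.0] * 6` → gradients = [0.0, 0.0, 0.0, 0.0, 0.0, 0.0]
`grad_refs = [gradients] * 5` → grad_refs = [[0.0, 0.0, 0.0, 0.0, 0.0, 0.0], [0.0, 0.0, 0.0, 0.0, 0.0, 0.0], [0.0, 0.0, 0.0, 0.0, 0.0, 0.0], [0.0, 0.0, 0.0, 0.0, 0.0, 0.0], [0.0, 0.0, 0.0, 0.0, 0.0, 0.0]]
`accumulate(grad_refs[0], [2.5, 2.0, 1.5])` → gradients = [2.5, 2.0, 1.5, 0.0, 0.0, 0.0]; grad_refs = [[2.5, 2.0, 1.5, 0.0, 0.0, 0.0], [2.5, 2.0, 1.5, 0.0, 0.0, 0.0], [2.5, 2.0, 1.5, 0.0, 0.0, 0.0], [2.5, 2.0, 1.5, 0.0, 0.0, 0.0], [2.5, 2.0, 1.5, 0.0, 0.0, 0.0]]
`accumulate(grad_refs[1], [4.0, 2.5, 1.5])` → gradients = [6.5, 4.5, 3.0, 0.0, 0.0, 0.0]; grad_refs = [[6.5, 4.5, 3.0, 0.0, 0.0, 0.0], [6.5, 4.5, 3.0, 0.0, 0.0, 0.0], [6.5, 4.5, 3.0, 0.0, 0.0, 0.0], [6.5, 4.5, 3.0, 0.0, 0.0, 0.0], [6.5, 4.5, 3.0, 0.0, 0.0, 0.0]]
`print(gradients)` → prints [6.5, 4.5, 3.0, 0.0, 0.0, 0.0]
`print(grad_refs[0] is grad_refs[1])` → prints True

Answer:
[6.5, 4.5, 3.0, 0.0, 0.0, 0.0]
True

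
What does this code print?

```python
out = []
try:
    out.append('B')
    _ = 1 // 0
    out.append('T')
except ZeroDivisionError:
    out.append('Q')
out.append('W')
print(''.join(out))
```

Execution trace: 'B' (try body) → 'Q' (except ZeroDivisionError) → 'W' (after the try/except). Output: BQW

Answer: BQW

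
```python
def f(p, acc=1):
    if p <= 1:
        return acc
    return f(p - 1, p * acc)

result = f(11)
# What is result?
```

Accumulator trace (n, acc): (11, 1) -> (10, 11) -> (9, 110) -> (8, 990) -> (7, 7920) -> (6, 55440) -> (5, 332640) -> (4, 1663200) -> (3, 6652800) -> (2, 19958400) -> (1, 39916800) -> return 39916800

Answer: 39916800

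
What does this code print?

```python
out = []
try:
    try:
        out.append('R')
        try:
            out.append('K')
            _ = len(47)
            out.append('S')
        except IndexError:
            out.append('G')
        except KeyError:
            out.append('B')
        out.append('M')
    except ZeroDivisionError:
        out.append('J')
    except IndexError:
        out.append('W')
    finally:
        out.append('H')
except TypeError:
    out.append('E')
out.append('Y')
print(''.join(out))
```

Execution trace: 'R' (try body) → 'K' (inner try body) → 'H' (finally) → 'E' (outer except TypeError) → 'Y' (after the try/except). Output: RKHEY

Answer: RKHEY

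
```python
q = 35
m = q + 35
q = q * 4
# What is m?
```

Trace:
`q = 35` → q = 35
`m = q + 35` → m = 70
`q = q * 4` → q = 140
So m = 70

Answer: 70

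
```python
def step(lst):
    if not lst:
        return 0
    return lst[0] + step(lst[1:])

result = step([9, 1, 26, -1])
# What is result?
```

9 + 1 + 26 + (-1) + 0 = 35

Answer: 35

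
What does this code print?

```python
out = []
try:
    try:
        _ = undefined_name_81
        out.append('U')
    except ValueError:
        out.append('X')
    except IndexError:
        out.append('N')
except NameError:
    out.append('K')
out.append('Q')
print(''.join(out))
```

Execution trace: 'K' (outer except NameError) → 'Q' (after the try/except). Output: KQ

Answer: KQ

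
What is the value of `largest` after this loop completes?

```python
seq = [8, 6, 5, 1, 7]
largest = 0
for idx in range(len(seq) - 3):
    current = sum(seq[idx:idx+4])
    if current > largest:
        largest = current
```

Max sum of 4-element window in [8, 6, 5, 1, 7]
`largest` takes the values: 0 → 20

Answer: 20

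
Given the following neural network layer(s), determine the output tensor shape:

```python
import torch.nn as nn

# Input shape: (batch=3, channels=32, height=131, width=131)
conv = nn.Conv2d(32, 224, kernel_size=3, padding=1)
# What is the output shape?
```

Input: (3, 32, 131, 131) -> Output: (3, 224, 131, 131)

Answer: (3, 224, 131, 131)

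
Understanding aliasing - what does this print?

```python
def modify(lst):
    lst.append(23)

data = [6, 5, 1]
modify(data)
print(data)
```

Key concept: function modifies passed list.
Step by step:
`data = [6, 5, 1]` → data = [6, 5, 1]
`modify(data)` → data = [6, 5, 1, 23]
`print(data)` → prints [6, 5, 1, 23]

Answer: [6, 5, 1, 23]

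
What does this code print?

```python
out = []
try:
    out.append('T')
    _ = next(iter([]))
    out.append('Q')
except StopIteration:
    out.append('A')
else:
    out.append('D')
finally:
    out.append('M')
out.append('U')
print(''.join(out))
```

Execution trace: 'T' (try body) → 'A' (except StopIteration) → 'M' (finally) → 'U' (after the try/except). Output: TAMU

Answer: TAMU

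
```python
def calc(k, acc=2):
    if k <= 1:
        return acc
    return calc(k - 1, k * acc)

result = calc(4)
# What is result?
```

Accumulator trace (n, acc): (4, 2) -> (3, 8) -> (2, 24) -> (1, 48) -> return 48

Answer: 48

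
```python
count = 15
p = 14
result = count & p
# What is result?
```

Trace:
`count = 15` → count = 15
`p = 14` → p = 14
`result = count & p` → result = 14
So result = 14

Answer: 14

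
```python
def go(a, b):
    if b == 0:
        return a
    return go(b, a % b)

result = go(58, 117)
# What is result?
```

go(58, 117) -> go(117, 58) -> go(58, 1) -> go(1, 0) -> 1

Answer: 1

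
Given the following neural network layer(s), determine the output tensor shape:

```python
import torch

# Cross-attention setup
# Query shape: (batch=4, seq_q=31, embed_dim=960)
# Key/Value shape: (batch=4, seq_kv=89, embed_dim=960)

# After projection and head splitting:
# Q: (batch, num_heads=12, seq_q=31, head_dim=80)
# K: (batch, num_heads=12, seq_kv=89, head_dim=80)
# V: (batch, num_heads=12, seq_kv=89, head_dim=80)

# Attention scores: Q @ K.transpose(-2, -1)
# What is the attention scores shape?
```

Input: (4, 31, 960) -> Output: (4, 12, 31, 89)

Answer: (4, 12, 31, 89)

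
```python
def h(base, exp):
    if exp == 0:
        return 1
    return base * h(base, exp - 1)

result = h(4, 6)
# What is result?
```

h(4, 6) = 4 * 4 * 4 * 4 * 4 * 4 = 4096

Answer: 4096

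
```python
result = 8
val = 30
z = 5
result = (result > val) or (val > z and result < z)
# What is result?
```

Trace:
`result = 8` → result = 8
`val = 30` → val = 30
`z = 5` → z = 5
`result = (result > val) or (val > z and result < z)` → result = False
So result = False

Answer: False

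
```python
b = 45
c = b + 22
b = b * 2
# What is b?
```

Trace:
`b = 45` → b = 45
`c = b + 22` → c = 67
`b = b * 2` → b = 90
So b = 90

Answer: 90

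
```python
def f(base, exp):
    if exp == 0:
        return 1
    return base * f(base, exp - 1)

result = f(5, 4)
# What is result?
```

f(5, 4) = 5 * 5 * 5 * 5 = 625

Answer: 625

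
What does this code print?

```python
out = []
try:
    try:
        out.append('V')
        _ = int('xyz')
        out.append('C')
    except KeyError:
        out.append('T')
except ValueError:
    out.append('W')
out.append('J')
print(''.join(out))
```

Execution trace: 'V' (try body) → 'W' (outer except ValueError) → 'J' (after the try/except). Output: VWJ

Answer: VWJ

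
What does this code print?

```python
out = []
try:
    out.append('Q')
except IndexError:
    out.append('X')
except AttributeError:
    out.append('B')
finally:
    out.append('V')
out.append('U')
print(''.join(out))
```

Execution trace: 'Q' (try body, no exception) → 'V' (finally) → 'U' (after the try/except). Output: QVU

Answer: QVU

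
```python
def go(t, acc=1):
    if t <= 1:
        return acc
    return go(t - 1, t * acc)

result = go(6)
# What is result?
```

Accumulator trace (n, acc): (6, 1) -> (5, 6) -> (4, 30) -> (3, 120) -> (2, 360) -> (1, 720) -> return 720

Answer: 720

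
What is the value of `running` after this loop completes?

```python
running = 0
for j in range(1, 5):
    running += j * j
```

Sum of squares 1² to 4² = 30
`running` takes the values: 0 → 1 → 5 → 14 → 30

Answer: 30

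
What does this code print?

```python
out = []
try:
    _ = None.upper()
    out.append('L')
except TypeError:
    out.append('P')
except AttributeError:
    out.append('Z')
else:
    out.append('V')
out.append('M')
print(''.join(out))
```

Execution trace: 'Z' (except AttributeError) → 'M' (after the try/except). Output: ZM

Answer: ZM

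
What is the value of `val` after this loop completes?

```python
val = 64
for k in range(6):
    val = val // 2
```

Halve 6 times: 64 // 2^6 = 1
`val` takes the values: 64 → 32 → 16 → 8 → 4 → 2 → 1

Answer: 1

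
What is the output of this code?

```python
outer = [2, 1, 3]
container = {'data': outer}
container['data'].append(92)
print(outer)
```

Key concept: dict holds reference to list.
Step by step:
`outer = [2, 1, 3]` → outer = [2, 1, 3]
`container = {'data': outer}` → container = {'data': [2, 1, 3]}
`container['data'].append(92)` → outer = [2, 1, 3, 92]; container = {'data': [2, 1, 3, 92]}
`print(outer)` → prints [2, 1, 3, 92]

Answer: [2, 1, 3, 92]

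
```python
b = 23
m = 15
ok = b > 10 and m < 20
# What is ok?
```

Trace:
`b = 23` → b = 23
`m = 15` → m = 15
`ok = b > 10 and m < 20` → ok = True
So ok = True

Answer: True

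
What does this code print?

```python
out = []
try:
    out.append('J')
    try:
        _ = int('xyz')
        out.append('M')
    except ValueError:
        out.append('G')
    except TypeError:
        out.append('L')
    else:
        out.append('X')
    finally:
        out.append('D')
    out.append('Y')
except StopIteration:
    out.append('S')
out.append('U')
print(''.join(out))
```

Execution trace: 'J' (try body) → 'G' (inner except ValueError) → 'D' (inner finally) → 'Y' (try body, no exception) → 'U' (after the try/except). Output: JGDYU

Answer: JGDYU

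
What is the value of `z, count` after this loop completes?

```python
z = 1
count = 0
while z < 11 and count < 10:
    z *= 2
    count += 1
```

Double until >= 11 or 10 iterations
`z, count` takes the values: (1, 0) → (2, 0) → (2, 1) → (4, 1) → (4, 2) → (8, 2) → (8, 3) → (16, 3) → (16, 4)

Answer: 16, 4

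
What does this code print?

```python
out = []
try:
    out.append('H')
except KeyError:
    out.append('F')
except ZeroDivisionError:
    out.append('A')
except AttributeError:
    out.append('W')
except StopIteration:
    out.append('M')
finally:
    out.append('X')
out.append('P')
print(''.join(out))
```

Execution trace: 'H' (try body, no exception) → 'X' (finally) → 'P' (after the try/except). Output: HXP

Answer: HXP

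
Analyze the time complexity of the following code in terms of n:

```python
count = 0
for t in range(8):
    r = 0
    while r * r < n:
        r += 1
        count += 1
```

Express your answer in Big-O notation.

Each loop level contributes: 1 × √n. Multiplying the contributions gives O(√n).

Answer: O(√n)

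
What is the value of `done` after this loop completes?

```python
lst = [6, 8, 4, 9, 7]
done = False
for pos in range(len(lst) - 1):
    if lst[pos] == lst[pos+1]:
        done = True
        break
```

Check consecutive duplicates in [6, 8, 4, 9, 7]
`done` takes the values: False

Answer: False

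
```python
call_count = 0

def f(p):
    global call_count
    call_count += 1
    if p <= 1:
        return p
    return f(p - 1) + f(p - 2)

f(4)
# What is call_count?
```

Calls(p) = 1 + Calls(p-1) + Calls(p-2); Calls(0)=Calls(1)=1. For p=4 this gives 9.

Answer: 9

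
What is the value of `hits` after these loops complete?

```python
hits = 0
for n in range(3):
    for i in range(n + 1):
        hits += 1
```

Triangle: 1 + 2 + ... + 3
`hits` takes the values: 0 → 1 → 2 → 3 → 4 → 5 → 6

Answer: 6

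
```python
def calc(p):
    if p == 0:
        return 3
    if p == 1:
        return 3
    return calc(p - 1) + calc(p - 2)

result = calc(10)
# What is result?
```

Build up from base cases: calc(0)=3, calc(1)=3, calc(2)=6, calc(3)=9, calc(4)=15, calc(5)=24, calc(6)=39, ..., calc(10)=267

Answer: 267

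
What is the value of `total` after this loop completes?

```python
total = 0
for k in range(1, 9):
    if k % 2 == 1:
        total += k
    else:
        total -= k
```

Add odd, subtract even
`total` takes the values: 0 → 1 → -1 → 2 → -2 → 3 → -3 → 4 → -4

Answer: -4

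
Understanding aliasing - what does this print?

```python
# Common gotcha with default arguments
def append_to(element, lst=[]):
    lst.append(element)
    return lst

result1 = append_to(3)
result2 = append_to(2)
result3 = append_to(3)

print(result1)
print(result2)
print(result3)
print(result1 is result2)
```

Key concept: mutable default argument gotcha.
Step by step:
`result1 = append_to(3)` → result1 = [3]
`result2 = append_to(2)` → result1 = [3, 2] (same object as result2); result2 = [3, 2] (same object as result1)
`result3 = append_to(3)` → result1 = [3, 2, 3] (same object as result2, result3); result2 = [3, 2, 3] (same object as result1, result3); result3 = [3, 2, 3] (same object as result1, result2)
`print(result1)` → prints [3, 2, 3]
`print(result2)` → prints [3, 2, 3]
`print(result3)` → prints [3, 2, 3]
`print(result1 is result2)` → prints True

Answer:
[3, 2, 3]
[3, 2, 3]
[3, 2, 3]
True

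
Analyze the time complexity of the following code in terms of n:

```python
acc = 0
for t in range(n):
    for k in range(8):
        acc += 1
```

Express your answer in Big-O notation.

Each loop level contributes: n × 1. Multiplying the contributions gives O(n).

Answer: O(n)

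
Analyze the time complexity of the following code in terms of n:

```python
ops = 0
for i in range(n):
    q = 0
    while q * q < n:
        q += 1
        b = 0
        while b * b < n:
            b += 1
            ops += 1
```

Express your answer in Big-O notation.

Each loop level contributes: n × √n × √n. Multiplying the contributions gives O(n^2).

Answer: O(n^2)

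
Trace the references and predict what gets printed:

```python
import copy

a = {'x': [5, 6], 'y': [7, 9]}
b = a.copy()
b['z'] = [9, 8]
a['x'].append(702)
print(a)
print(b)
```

Key concept: shallow copy of dict with mutable values.
Step by step:
`a = {'x': [5, 6], 'y': [7, 9]}` → a = {'x': [5, 6], 'y': [7, 9]}
`b = a.copy()` → b = {'x': [5, 6], 'y': [7, 9]}
`b['z'] = [9, 8]` → b = {'x': [5, 6], 'y': [7, 9], 'z': [9, 8]}
`a['x'].append(702)` → a = {'x': [5, 6, 702], 'y': [7, 9]}; b = {'x': [5, 6, 702], 'y': [7, 9], 'z': [9, 8]}
`print(a)` → prints {'x': [5, 6, 702], 'y': [7, 9]}
`print(b)` → prints {'x': [5, 6, 702], 'y': [7, 9], 'z': [9, 8]}

Answer:
{'x': [5, 6, 702], 'y': [7, 9]}
{'x': [5, 6, 702], 'y': [7, 9], 'z': [9, 8]}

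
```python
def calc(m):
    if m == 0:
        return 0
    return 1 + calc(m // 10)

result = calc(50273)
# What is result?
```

Count of digits of 50273: 5

Answer: 5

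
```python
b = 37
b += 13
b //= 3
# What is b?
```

Trace:
`b = 37` → b = 37
`b += 13` → b = 50
`b //= 3` → b = 16
So b = 16

Answer: 16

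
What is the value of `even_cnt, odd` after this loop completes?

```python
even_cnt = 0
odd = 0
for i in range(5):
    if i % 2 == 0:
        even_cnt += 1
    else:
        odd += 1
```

Count evens and odds in range(5)
`even_cnt, odd` takes the values: (0, 0) → (1, 0) → (1, 1) → (2, 1) → (2, 2) → (3, 2)

Answer: 3, 2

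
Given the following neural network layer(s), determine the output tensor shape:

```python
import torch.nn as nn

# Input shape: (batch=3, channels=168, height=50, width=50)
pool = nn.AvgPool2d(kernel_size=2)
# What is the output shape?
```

Input: (3, 168, 50, 50) -> Output: (3, 168, 25, 25)

Answer: (3, 168, 25, 25)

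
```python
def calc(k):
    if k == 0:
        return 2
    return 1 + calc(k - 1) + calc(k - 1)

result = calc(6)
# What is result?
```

calc(k) = 1 + 2·calc(k-1), calc(0)=2. Closed form: (2+1)·2^6 - 1 = 191.

Answer: 191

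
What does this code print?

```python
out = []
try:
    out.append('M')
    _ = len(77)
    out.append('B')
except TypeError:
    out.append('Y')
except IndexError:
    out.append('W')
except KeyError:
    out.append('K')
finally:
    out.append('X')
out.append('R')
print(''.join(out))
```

Execution trace: 'M' (try body) → 'Y' (except TypeError) → 'X' (finally) → 'R' (after the try/except). Output: MYXR

Answer: MYXR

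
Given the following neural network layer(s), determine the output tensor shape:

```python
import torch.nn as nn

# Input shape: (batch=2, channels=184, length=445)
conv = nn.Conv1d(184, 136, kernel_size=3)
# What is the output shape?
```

Input: (2, 184, 445) -> Output: (2, 136, 443)

Answer: (2, 136, 443)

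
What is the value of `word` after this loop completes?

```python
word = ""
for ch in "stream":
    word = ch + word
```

Reverse 'stream'
`word` takes the values: "" → "s" → "ts" → "rts" → "erts" → "aerts" → "maerts"

Answer: "maerts"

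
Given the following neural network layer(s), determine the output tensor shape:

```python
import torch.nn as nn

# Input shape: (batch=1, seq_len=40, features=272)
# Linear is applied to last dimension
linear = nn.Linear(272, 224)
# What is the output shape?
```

Input: (1, 40, 272) -> Output: (1, 40, 224)

Answer: (1, 40, 224)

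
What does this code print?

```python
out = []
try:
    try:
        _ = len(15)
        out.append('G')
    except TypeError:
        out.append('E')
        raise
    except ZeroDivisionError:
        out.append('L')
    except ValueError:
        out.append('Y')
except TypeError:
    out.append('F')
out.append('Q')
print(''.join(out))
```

Execution trace: 'E' (inner except TypeError) → 'F' (outer except TypeError) → 'Q' (after the try/except). Output: EFQ

Answer: EFQ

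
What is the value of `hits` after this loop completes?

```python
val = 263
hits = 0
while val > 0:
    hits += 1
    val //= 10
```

Count digits by repeated division by 10
`hits` takes the values: 0 → 1 → 2 → 3

Answer: 3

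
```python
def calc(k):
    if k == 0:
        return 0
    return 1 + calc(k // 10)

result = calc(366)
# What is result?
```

Count of digits of 366: 3

Answer: 3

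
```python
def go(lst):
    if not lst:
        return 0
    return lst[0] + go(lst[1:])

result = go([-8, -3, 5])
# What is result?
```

(-8) + (-3) + 5 + 0 = -6

Answer: -6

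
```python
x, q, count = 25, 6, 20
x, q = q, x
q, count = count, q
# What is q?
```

Trace:
`x, q, count = 25, 6, 20` → x = 25; q = 6; count = 20
`x, q = q, x` → x = 6; q = 25
`q, count = count, q` → q = 20; count = 25
So q = 20

Answer: 20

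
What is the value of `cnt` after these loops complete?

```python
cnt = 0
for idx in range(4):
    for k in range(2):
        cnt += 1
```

4 * 2 = 8
`cnt` takes the values: 0 → 1 → 2 → 3 → 4 → 5 → 6 → 7 → 8

Answer: 8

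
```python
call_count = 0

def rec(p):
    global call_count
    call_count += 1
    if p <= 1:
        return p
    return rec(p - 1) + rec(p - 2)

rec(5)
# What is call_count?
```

Calls(p) = 1 + Calls(p-1) + Calls(p-2); Calls(0)=Calls(1)=1. For p=5 this gives 15.

Answer: 15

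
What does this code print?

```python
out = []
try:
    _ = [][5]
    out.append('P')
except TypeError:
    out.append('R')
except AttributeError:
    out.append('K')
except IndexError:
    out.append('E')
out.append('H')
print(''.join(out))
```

Execution trace: 'E' (except IndexError) → 'H' (after the try/except). Output: EH

Answer: EH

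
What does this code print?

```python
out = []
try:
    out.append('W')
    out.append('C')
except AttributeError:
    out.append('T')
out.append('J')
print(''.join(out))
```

Execution trace: 'W' (try body) → 'C' (try body, no exception) → 'J' (after the try/except). Output: WCJ

Answer: WCJ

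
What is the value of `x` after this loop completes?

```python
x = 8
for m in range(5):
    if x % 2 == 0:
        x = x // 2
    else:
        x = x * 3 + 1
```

Collatz-style transformation from 8
`x` takes the values: 8 → 4 → 2 → 1 → 4 → 2

Answer: 2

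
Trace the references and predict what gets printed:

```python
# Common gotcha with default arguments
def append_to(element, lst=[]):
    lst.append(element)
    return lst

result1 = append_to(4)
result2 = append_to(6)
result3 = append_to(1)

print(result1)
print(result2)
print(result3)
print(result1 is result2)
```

Key concept: mutable default argument gotcha.
Step by step:
`result1 = append_to(4)` → result1 = [4]
`result2 = append_to(6)` → result1 = [4, 6] (same object as result2); result2 = [4, 6] (same object as result1)
`result3 = append_to(1)` → result1 = [4, 6, 1] (same object as result2, result3); result2 = [4, 6, 1] (same object as result1, result3); result3 = [4, 6, 1] (same object as result1, result2)
`print(result1)` → prints [4, 6, 1]
`print(result2)` → prints [4, 6, 1]
`print(result3)` → prints [4, 6, 1]
`print(result1 is result2)` → prints True

Answer:
[4, 6, 1]
[4, 6, 1]
[4, 6, 1]
True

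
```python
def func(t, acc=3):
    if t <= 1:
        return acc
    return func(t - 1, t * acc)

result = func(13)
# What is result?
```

Accumulator trace (n, acc): (13, 3) -> (12, 39) -> (11, 468) -> (10, 5148) -> (9, 51480) -> (8, 463320) -> (7, 3706560) -> (6, 25945920) -> (5, 155675520) -> (4, 778377600) -> (3, 3113510400) -> (2, 9340531200) -> (1, 18681062400) -> return 18681062400

Answer: 18681062400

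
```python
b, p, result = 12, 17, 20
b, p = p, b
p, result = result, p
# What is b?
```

Trace:
`b, p, result = 12, 17, 20` → b = 12; p = 17; result = 20
`b, p = p, b` → b = 17; p = 12
`p, result = result, p` → p = 20; result = 12
So b = 17

Answer: 17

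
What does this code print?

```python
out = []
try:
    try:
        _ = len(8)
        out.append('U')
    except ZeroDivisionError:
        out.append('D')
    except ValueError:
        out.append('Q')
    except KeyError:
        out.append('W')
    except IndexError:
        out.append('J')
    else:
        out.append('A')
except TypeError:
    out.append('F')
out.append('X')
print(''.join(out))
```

Execution trace: 'F' (outer except TypeError) → 'X' (after the try/except). Output: FX

Answer: FX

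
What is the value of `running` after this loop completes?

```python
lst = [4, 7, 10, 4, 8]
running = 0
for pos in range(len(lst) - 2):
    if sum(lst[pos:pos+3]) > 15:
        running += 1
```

Count windows with sum > 15
`running` takes the values: 0 → 1 → 2 → 3

Answer: 3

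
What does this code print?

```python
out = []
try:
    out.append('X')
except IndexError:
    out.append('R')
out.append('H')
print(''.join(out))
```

Execution trace: 'X' (try body, no exception) → 'H' (after the try/except). Output: XH

Answer: XH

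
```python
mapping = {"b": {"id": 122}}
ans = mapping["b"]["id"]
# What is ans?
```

Trace:
`mapping = {"b": {"id": 122}}` → mapping = {'b': {'id': 122}}
`ans = mapping["b"]["id"]` → ans = 122
So ans = 122

Answer: 122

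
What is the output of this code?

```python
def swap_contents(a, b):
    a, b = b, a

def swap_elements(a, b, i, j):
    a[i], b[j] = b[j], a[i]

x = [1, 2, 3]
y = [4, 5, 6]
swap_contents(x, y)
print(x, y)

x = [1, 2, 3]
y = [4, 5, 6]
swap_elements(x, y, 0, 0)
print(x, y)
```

Key concept: parameter rebinding vs mutation.
Step by step:
`x = [1, 2, 3]` → x = [1, 2, 3]
`y = [4, 5, 6]` → y = [4, 5, 6]
`swap_contents(x, y)` → no visible change to tracked variables
`print(x, y)` → prints [1, 2, 3] [4, 5, 6]
`x = [1, 2, 3]` → x = [1, 2, 3]
`y = [4, 5, 6]` → y = [4, 5, 6]
`swap_elements(x, y, 0, 0)` → x = [4, 2, 3]; y = [1, 5, 6]
`print(x, y)` → prints [4, 2, 3] [1, 5, 6]

Answer:
[1, 2, 3] [4, 5, 6]
[4, 2, 3] [1, 5, 6]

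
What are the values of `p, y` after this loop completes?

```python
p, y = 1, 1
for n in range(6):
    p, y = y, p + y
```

Fibonacci: after 6 iterations
`p, y` takes the values: (1, 1) → (1, 2) → (2, 3) → (3, 5) → (5, 8) → (8, 13) → (13, 21)

Answer: 13, 21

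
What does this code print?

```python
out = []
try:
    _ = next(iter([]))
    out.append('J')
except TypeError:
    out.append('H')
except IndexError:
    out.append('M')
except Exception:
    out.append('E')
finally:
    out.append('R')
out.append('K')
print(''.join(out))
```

Execution trace: 'E' (except Exception) → 'R' (finally) → 'K' (after the try/except). Output: ERK

Answer: ERK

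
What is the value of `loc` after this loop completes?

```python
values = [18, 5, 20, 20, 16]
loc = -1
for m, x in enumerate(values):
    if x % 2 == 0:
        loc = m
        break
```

First even number index in [18, 5, 20, 20, 16]
`loc` takes the values: -1 → 0

Answer: 0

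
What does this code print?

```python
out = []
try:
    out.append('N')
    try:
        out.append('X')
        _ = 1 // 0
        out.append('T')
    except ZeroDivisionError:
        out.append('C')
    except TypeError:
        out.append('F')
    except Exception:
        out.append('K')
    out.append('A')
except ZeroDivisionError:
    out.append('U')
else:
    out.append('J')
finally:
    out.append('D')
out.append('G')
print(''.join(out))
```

Execution trace: 'N' (try body) → 'X' (inner try body) → 'C' (inner except ZeroDivisionError) → 'A' (try body, no exception) → 'J' (else) → 'D' (finally) → 'G' (after the try/except). Output: NXCAJDG

Answer: NXCAJDG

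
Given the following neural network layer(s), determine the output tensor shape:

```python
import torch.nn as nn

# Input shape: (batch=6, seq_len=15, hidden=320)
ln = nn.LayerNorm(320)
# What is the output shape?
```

Input: (6, 15, 320) -> Output: (6, 15, 320)

Answer: (6, 15, 320)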